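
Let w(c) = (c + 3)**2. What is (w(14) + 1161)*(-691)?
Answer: -1001950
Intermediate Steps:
w(c) = (3 + c)**2
(w(14) + 1161)*(-691) = ((3 + 14)**2 + 1161)*(-691) = (17**2 + 1161)*(-691) = (289 + 1161)*(-691) = 1450*(-691) = -1001950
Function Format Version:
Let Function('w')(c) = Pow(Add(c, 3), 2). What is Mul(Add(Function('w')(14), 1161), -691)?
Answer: -1001950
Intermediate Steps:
Function('w')(c) = Pow(Add(3, c), 2)
Mul(Add(Function('w')(14), 1161), -691) = Mul(Add(Pow(Add(3, 14), 2), 1161), -691) = Mul(Add(Pow(17, 2), 1161), -691) = Mul(Add(289, 1161), -691) = Mul(1450, -691) = -1001950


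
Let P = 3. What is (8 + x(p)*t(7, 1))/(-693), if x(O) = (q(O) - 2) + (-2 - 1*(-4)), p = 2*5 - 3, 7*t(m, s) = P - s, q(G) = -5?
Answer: -46/4851 ≈ -0.0094826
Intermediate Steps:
t(m, s) = 3/7 - s/7 (t(m, s) = (3 - s)/7 = 3/7 - s/7)
p = 7 (p = 10 - 3 = 7)
x(O) = -5 (x(O) = (-5 - 2) + (-2 - 1*(-4)) = -7 + (-2 + 4) = -7 + 2 = -5)
(8 + x(p)*t(7, 1))/(-693) = (8 - 5*(3/7 - ⅐*1))/(-693) = (8 - 5*(3/7 - ⅐))*(-1/693) = (8 - 5*2/7)*(-1/693) = (8 - 10/7)*(-1/693) = (46/7)*(-1/693) = -46/4851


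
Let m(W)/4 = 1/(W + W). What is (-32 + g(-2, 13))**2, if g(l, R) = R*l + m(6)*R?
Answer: 25921/9 ≈ 2880.1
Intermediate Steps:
m(W) = 2/W (m(W) = 4/(W + W) = 4/((2*W)) = 4*(1/(2*W)) = 2/W)
g(l, R) = R/3 + R*l (g(l, R) = R*l + (2/6)*R = R*l + (2*(1/6))*R = R*l + R/3 = R/3 + R*l)
(-32 + g(-2, 13))**2 = (-32 + 13*(1/3 - 2))**2 = (-32 + 13*(-5/3))**2 = (-32 - 65/3)**2 = (-161/3)**2 = 25921/9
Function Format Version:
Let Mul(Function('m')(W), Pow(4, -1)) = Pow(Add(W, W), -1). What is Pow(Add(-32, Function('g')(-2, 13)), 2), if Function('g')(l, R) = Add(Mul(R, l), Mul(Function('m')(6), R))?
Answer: Rational(25921, 9) ≈ 2880.1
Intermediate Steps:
Function('m')(W) = Mul(2, Pow(W, -1)) (Function('m')(W) = Mul(4, Pow(Add(W, W), -1)) = Mul(4, Pow(Mul(2, W), -1)) = Mul(4, Mul(Rational(1, 2), Pow(W, -1))) = Mul(2, Pow(W, -1)))
Function('g')(l, R) = Add(Mul(Rational(1, 3), R), Mul(R, l)) (Function('g')(l, R) = Add(Mul(R, l), Mul(Mul(2, Pow(6, -1)), R)) = Add(Mul(R, l), Mul(Mul(2, Rational(1, 6)), R)) = Add(Mul(R, l), Mul(Rational(1, 3), R)) = Add(Mul(Rational(1, 3), R), Mul(R, l)))
Pow(Add(-32, Function('g')(-2, 13)), 2) = Pow(Add(-32, Mul(13, Add(Rational(1, 3), -2))), 2) = Pow(Add(-32, Mul(13, Rational(-5, 3))), 2) = Pow(Add(-32, Rational(-65, 3)), 2) = Pow(Rational(-161, 3), 2) = Rational(25921, 9)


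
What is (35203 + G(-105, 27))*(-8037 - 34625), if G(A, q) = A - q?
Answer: -1496199002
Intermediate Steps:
(35203 + G(-105, 27))*(-8037 - 34625) = (35203 + (-105 - 1*27))*(-8037 - 34625) = (35203 + (-105 - 27))*(-42662) = (35203 - 132)*(-42662) = 35071*(-42662) = -1496199002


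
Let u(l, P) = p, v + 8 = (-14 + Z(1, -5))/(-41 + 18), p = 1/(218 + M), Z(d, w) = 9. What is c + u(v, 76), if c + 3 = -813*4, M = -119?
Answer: -322244/99 ≈ -3255.0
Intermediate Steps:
p = 1/99 (p = 1/(218 - 119) = 1/99 ≈ 0.010101)
c = -3255 (c = -3 - 813*4 = -3 - 3252 = -3255)
v = -179/23 (v = -8 + (-14 + 9)/(-41 + 18) = -8 - 5/(-23) = -8 - 5*(-1/23) = -8 + 5/23 = -179/23 ≈ -7.7826)
u(l, P) = 1/99
c + u(v, 76) = -3255 + 1/99 = -322244/99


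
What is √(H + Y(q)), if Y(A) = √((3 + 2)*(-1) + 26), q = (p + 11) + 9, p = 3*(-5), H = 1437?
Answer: √(1437 + √21) ≈ 37.968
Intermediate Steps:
p = -15
q = 5 (q = (-15 + 11) + 9 = -4 + 9 = 5)
Y(A) = √21 (Y(A) = √(5*(-1) + 26) = √(-5 + 26) = √21)
√(H + Y(q)) = √(1437 + √21)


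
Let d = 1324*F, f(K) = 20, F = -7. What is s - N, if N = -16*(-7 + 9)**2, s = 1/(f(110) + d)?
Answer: 591871/9248 ≈ 64.000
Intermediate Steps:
d = -9268 (d = 1324*(-7) = -9268)
s = -1/9248 (s = 1/(20 - 9268) = 1/(-9248) = -1/9248 ≈ -0.00010813)
N = -64 (N = -16*2**2 = -16*4 = -64)
s - N = -1/9248 - 1*(-64) = -1/9248 + 64 = 591871/9248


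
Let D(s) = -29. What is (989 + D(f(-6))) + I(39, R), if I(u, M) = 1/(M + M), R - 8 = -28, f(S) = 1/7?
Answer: 38399/40 ≈ 959.97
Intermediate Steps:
f(S) = ⅐
R = -20 (R = 8 - 28 = -20)
I(u, M) = 1/(2*M)
(989 + D(f(-6))) + I(39, R) = (989 - 29) + (½)/(-20) = 960 + (½)*(-1/20) = 960 - 1/40 = 38399/40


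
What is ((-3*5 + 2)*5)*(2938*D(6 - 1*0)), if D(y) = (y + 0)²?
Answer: -6874920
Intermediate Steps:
D(y) = y²
((-3*5 + 2)*5)*(2938*D(6 - 1*0)) = ((-3*5 + 2)*5)*(2938*(6 - 1*0)²) = ((-15 + 2)*5)*(2938*(6 + 0)²) = (-13*5)*(2938*6²) = -190970*36 = -65*105768 = -6874920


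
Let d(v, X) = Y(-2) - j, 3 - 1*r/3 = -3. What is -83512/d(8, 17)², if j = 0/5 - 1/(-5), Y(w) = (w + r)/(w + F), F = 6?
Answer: -2087800/361 ≈ -5783.4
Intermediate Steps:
r = 18 (r = 9 - 3*(-3) = 9 + 9 = 18)
Y(w) = (18 + w)/(6 + w) (Y(w) = (w + 18)/(w + 6) = (18 + w)/(6 + w))
j = ⅕ (j = 0*(⅕) - 1*(-⅕) = 0 + ⅕ = ⅕ ≈ 0.20000)
d(v, X) = 19/5 (d(v, X) = (18 - 2)/(6 - 2) - 1*⅕ = 16/4 - ⅕ = (¼)*16 - ⅕ = 4 - ⅕ = 19/5)
-83512/d(8, 17)² = -83512/((19/5)²) = -83512/361/25 = -83512*25/361 = -2087800/361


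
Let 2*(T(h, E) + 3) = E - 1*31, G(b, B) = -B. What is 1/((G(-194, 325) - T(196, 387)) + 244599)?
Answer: 1/244099 ≈ 4.0967e-6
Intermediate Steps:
T(h, E) = -37/2 + E/2 (T(h, E) = -3 + (E - 1*31)/2 = -3 + (E - 31)/2 = -3 + (-31 + E)/2 = -3 + (-31/2 + E/2) = -37/2 + E/2)
1/((G(-194, 325) - T(196, 387)) + 244599) = 1/((-1*325 - (-37/2 + (1/2)*387)) + 244599) = 1/((-325 - (-37/2 + 387/2)) + 244599) = 1/((-325 - 1*175) + 244599) = 1/((-325 - 175) + 244599) = 1/(-500 + 244599) = 1/244099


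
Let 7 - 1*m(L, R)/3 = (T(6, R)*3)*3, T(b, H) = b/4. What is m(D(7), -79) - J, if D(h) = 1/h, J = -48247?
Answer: 96455/2 ≈ 48228.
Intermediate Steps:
T(b, H) = b/4 (T(b, H) = b*(¼) = b/4)
m(L, R) = -39/2 (m(L, R) = 21 - 3*((¼)*6)*3*3 = 21 - 3*(3/2)*3*3 = 21 - 27*3/2 = 21 - 3*27/2 = 21 - 81/2 = -39/2)
m(D(7), -79) - J = -39/2 - 1*(-48247) = -39/2 + 48247 = 96455/2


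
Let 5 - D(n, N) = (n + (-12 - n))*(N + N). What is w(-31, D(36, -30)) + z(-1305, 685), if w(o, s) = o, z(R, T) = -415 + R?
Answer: -1751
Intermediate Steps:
D(n, N) = 5 + 24*N (D(n, N) = 5 - (n + (-12 - n))*(N + N) = 5 - (-12)*2*N = 5 - (-24)*N = 5 + 24*N)
w(-31, D(36, -30)) + z(-1305, 685) = -31 + (-415 - 1305) = -31 - 1720 = -1751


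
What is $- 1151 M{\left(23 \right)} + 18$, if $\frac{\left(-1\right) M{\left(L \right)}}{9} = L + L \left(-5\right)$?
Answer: $-953010$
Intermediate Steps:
$M{\left(L \right)} = 36 L$ ($M{\left(L \right)} = - 9 \left(L + L \left(-5\right)\right) = - 9 \left(L - 5 L\right) = - 9 \left(- 4 L\right) = 36 L$)
$- 1151 M{\left(23 \right)} + 18 = - 1151 \cdot 36 \cdot 23 + 18 = \left(-1151\right) 828 + 18 = -953028 + 18 = -953010$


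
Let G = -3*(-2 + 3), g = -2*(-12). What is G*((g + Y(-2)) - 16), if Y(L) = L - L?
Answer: -24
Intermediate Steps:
Y(L) = 0
g = 24
G = -3 (G = -3*1 = -3)
G*((g + Y(-2)) - 16) = -3*((24 + 0) - 16) = -3*(24 - 16) = -3*8 = -24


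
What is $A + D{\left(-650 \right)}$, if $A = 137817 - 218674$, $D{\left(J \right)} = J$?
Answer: $-81507$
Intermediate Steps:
$A = -80857$
$A + D{\left(-650 \right)} = -80857 - 650 = -81507$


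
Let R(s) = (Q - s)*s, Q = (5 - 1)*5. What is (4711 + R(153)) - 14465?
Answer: -30103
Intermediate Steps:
Q = 20 (Q = 4*5 = 20)
R(s) = s*(20 - s) (R(s) = (20 - s)*s = s*(20 - s))
(4711 + R(153)) - 14465 = (4711 + 153*(20 - 1*153)) - 14465 = (4711 + 153*(20 - 153)) - 14465 = (4711 + 153*(-133)) - 14465 = (4711 - 20349) - 14465 = -15638 - 14465 = -30103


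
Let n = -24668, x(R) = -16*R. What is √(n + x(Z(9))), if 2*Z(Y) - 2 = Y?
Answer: 2*I*√6189 ≈ 157.34*I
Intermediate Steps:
Z(Y) = 1 + Y/2
√(n + x(Z(9))) = √(-24668 - 16*(1 + (½)*9)) = √(-24668 - 16*(1 + 9/2)) = √(-24668 - 16*11/2) = √(-24668 - 88) = √(-24756) = 2*I*√6189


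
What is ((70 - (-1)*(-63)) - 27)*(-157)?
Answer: 3140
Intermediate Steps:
((70 - (-1)*(-63)) - 27)*(-157) = ((70 - 1*63) - 27)*(-157) = ((70 - 63) - 27)*(-157) = (7 - 27)*(-157) = -20*(-157) = 3140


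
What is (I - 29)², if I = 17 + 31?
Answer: 361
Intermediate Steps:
I = 48
(I - 29)² = (48 - 29)² = 19² = 361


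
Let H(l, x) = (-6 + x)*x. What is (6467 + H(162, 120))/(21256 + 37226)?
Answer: 20147/58482 ≈ 0.34450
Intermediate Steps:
H(l, x) = x*(-6 + x)
(6467 + H(162, 120))/(21256 + 37226) = (6467 + 120*(-6 + 120))/(21256 + 37226) = (6467 + 120*114)/58482 = (6467 + 13680)*(1/58482) = 20147*(1/58482) = 20147/58482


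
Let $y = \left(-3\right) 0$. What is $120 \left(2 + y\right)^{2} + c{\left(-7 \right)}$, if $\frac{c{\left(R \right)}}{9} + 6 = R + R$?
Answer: $300$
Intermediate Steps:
$y = 0$
$c{\left(R \right)} = -54 + 18 R$ ($c{\left(R \right)} = -54 + 9 \left(R + R\right) = -54 + 9 \cdot 2 R = -54 + 18 R$)
$120 \left(2 + y\right)^{2} + c{\left(-7 \right)} = 120 \left(2 + 0\right)^{2} + \left(-54 + 18 \left(-7\right)\right) = 120 \cdot 2^{2} - 180 = 120 \cdot 4 - 180 = 480 - 180 = 300$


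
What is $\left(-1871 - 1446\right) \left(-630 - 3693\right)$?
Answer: $14339391$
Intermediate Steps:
$\left(-1871 - 1446\right) \left(-630 - 3693\right) = \left(-3317\right) \left(-4323\right) = 14339391$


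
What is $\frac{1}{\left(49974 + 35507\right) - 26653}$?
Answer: $\frac{1}{58828} \approx 1.6999 \cdot 10^{-5}$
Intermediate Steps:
$\frac{1}{\left(49974 + 35507\right) - 26653} = \frac{1}{85481 - 26653} = \frac{1}{58828}$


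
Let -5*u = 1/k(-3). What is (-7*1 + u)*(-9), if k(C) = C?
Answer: 312/5 ≈ 62.400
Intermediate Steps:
u = 1/15 (u = -⅕/(-3) = -⅕*(-⅓) = 1/15 ≈ 0.066667)
(-7*1 + u)*(-9) = (-7*1 + 1/15)*(-9) = (-7 + 1/15)*(-9) = -104/15*(-9) = 312/5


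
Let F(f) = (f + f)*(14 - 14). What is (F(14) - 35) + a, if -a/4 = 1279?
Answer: -5151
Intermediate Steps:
a = -5116 (a = -4*1279 = -5116)
F(f) = 0 (F(f) = (2*f)*0 = 0)
(F(14) - 35) + a = (0 - 35) - 5116 = -35 - 5116 = -5151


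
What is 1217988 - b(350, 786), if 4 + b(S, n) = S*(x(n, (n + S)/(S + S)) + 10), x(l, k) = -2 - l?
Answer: 1490292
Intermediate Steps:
b(S, n) = -4 + S*(8 - n) (b(S, n) = -4 + S*((-2 - n) + 10) = -4 + S*(8 - n))
1217988 - b(350, 786) = 1217988 - (-4 + 8*350 - 1*350*786) = 1217988 - (-4 + 2800 - 275100) = 1217988 - 1*(-272304) = 1217988 + 272304 = 1490292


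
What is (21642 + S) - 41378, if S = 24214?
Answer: 4478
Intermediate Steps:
(21642 + S) - 41378 = (21642 + 24214) - 41378 = 45856 - 41378 = 4478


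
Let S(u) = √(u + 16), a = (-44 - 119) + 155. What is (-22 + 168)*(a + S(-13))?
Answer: -1168 + 146*√3 ≈ -915.12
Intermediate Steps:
a = -8 (a = -163 + 155 = -8)
S(u) = √(16 + u)
(-22 + 168)*(a + S(-13)) = (-22 + 168)*(-8 + √(16 - 13)) = 146*(-8 + √3) = -1168 + 146*√3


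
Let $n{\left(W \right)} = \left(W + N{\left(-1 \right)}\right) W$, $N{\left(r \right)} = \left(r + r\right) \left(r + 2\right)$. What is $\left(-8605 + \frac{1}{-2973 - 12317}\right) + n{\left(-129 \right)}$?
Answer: $\frac{126815259}{15290} \approx 8294.0$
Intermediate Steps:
$N{\left(r \right)} = 2 r \left(2 + r\right)$
$n{\left(W \right)} = W \left(-2 + W\right)$ ($n{\left(W \right)} = \left(W + 2 \left(-1\right) \left(2 - 1\right)\right) W = \left(W + 2 \left(-1\right) 1\right) W = \left(W - 2\right) W = \left(-2 + W\right) W = W \left(-2 + W\right)$)
$\left(-8605 + \frac{1}{-2973 - 12317}\right) + n{\left(-129 \right)} = \left(-8605 + \frac{1}{-2973 - 12317}\right) - 129 \left(-2 - 129\right) = \left(-8605 + \frac{1}{-2973 - 12317}\right) - -16899 = \left(-8605 + \frac{1}{-2973 - 12317}\right) + 16899 = \left(-8605 + \frac{1}{-15290}\right) + 16899 = \left(-8605 - \frac{1}{15290}\right) + 16899 = - \frac{131570451}{15290} + 16899 = \frac{126815259}{15290}$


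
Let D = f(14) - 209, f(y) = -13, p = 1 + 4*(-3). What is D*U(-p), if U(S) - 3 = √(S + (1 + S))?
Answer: -666 - 222*√23 ≈ -1730.7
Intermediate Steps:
p = -11 (p = 1 - 12 = -11)
D = -222 (D = -13 - 209 = -222)
U(S) = 3 + √(1 + 2*S) (U(S) = 3 + √(S + (1 + S)) = 3 + √(1 + 2*S))
D*U(-p) = -222*(3 + √(1 + 2*(-1*(-11)))) = -222*(3 + √(1 + 2*11)) = -222*(3 + √(1 + 22)) = -222*(3 + √23) = -666 - 222*√23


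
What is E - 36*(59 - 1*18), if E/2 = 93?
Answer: -1290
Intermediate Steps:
E = 186 (E = 2*93 = 186)
E - 36*(59 - 1*18) = 186 - 36*(59 - 1*18) = 186 - 36*(59 - 18) = 186 - 36*41 = 186 - 1476 = -1290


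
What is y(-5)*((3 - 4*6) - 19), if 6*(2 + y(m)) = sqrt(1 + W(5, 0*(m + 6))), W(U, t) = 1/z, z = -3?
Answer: 80 - 20*sqrt(6)/9 ≈ 74.557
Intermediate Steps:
W(U, t) = -1/3 (W(U, t) = 1/(-3) = -1/3)
y(m) = -2 + sqrt(6)/18 (y(m) = -2 + sqrt(1 - 1/3)/6 = -2 + sqrt(2/3)/6 = -2 + (sqrt(6)/3)/6 = -2 + sqrt(6)/18)
y(-5)*((3 - 4*6) - 19) = (-2 + sqrt(6)/18)*((3 - 4*6) - 19) = (-2 + sqrt(6)/18)*((3 - 24) - 19) = (-2 + sqrt(6)/18)*(-21 - 19) = (-2 + sqrt(6)/18)*(-40) = 80 - 20*sqrt(6)/9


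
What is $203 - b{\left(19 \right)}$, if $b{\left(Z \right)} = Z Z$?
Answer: $-158$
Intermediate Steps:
$b{\left(Z \right)} = Z^{2}$
$203 - b{\left(19 \right)} = 203 - 19^{2} = 203 - 361 = -158$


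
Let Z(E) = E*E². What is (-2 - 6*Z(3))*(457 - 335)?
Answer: -20008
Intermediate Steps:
Z(E) = E³
(-2 - 6*Z(3))*(457 - 335) = (-2 - 6*3³)*(457 - 335) = (-2 - 6*27)*122 = (-2 - 162)*122 = -164*122 = -20008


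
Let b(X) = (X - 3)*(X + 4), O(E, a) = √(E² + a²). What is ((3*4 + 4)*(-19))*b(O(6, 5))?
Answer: -14896 - 304*√61 ≈ -17270.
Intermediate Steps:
b(X) = (-3 + X)*(4 + X)
((3*4 + 4)*(-19))*b(O(6, 5)) = ((3*4 + 4)*(-19))*(-12 + √(6² + 5²) + (√(6² + 5²))²) = ((12 + 4)*(-19))*(-12 + √(36 + 25) + (√(36 + 25))²) = (16*(-19))*(-12 + √61 + (√61)²) = -304*(-12 + √61 + 61) = -304*(49 + √61) = -14896 - 304*√61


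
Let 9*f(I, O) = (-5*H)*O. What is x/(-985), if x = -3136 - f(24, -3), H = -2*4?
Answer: 9368/2955 ≈ 3.1702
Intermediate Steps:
H = -8
f(I, O) = 40*O/9 (f(I, O) = ((-5*(-8))*O)/9 = (40*O)/9 = 40*O/9)
x = -9368/3 (x = -3136 - 40*(-3)/9 = -3136 - 1*(-40/3) = -3136 + 40/3 = -9368/3 ≈ -3122.7)
x/(-985) = -9368/3/(-985) = -9368/3*(-1/985) = 9368/2955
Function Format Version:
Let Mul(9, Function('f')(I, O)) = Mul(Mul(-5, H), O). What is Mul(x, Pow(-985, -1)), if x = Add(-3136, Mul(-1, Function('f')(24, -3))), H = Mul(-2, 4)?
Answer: Rational(9368, 2955) ≈ 3.1702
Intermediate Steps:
H = -8
Function('f')(I, O) = Mul(Rational(40, 9), O) (Function('f')(I, O) = Mul(Rational(1, 9), Mul(Mul(-5, -8), O)) = Mul(Rational(1, 9), Mul(40, O)) = Mul(Rational(40, 9), O))
x = Rational(-9368, 3) (x = Add(-3136, Mul(-1, Mul(Rational(40, 9), -3))) = Add(-3136, Mul(-1, Rational(-40, 3))) = Add(-3136, Rational(40, 3)) = Rational(-9368, 3) ≈ -3122.7)
Mul(x, Pow(-985, -1)) = Mul(Rational(-9368, 3), Pow(-985, -1)) = Mul(Rational(-9368, 3), Rational(-1, 985)) = Rational(9368, 2955)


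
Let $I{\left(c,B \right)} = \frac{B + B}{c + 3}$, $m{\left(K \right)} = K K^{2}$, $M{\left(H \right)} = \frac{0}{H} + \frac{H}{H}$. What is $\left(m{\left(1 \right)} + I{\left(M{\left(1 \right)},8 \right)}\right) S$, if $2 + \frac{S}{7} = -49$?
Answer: $-1785$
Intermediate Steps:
$M{\left(H \right)} = 1$ ($M{\left(H \right)} = 0 + 1 = 1$)
$m{\left(K \right)} = K^{3}$
$I{\left(c,B \right)} = \frac{2 B}{3 + c}$
$S = -357$ ($S = -14 + 7 \left(-49\right) = -14 - 343 = -357$)
$\left(m{\left(1 \right)} + I{\left(M{\left(1 \right)},8 \right)}\right) S = \left(1^{3} + 2 \cdot 8 \frac{1}{3 + 1}\right) \left(-357\right) = \left(1 + 2 \cdot 8 \cdot \frac{1}{4}\right) \left(-357\right) = \left(1 + 4\right) \left(-357\right) = 5 \left(-357\right) = -1785$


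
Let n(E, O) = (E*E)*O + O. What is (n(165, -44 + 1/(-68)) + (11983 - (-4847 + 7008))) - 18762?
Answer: -41047669/34 ≈ -1.2073e+6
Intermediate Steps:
n(E, O) = O + O*E² (n(E, O) = E²*O + O = O*E² + O = O + O*E²)
(n(165, -44 + 1/(-68)) + (11983 - (-4847 + 7008))) - 18762 = ((-44 + 1/(-68))*(1 + 165²) + (11983 - (-4847 + 7008))) - 18762 = ((-44 - 1/68)*(1 + 27225) + (11983 - 1*2161)) - 18762 = (-2993/68*27226 + (11983 - 2161)) - 18762 = (-40743709/34 + 9822) - 18762 = -40409761/34 - 18762 = -41047669/34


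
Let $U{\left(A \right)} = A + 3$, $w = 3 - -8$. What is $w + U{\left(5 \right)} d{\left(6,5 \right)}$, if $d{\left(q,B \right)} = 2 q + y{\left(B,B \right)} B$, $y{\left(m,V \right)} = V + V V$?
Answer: $1307$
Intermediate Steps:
$w = 11$ ($w = 3 + 8 = 11$)
$y{\left(m,V \right)} = V + V^{2}$
$d{\left(q,B \right)} = 2 q + B^{2} \left(1 + B\right)$ ($d{\left(q,B \right)} = 2 q + B \left(1 + B\right) B = 2 q + B^{2} \left(1 + B\right)$)
$U{\left(A \right)} = 3 + A$
$w + U{\left(5 \right)} d{\left(6,5 \right)} = 11 + \left(3 + 5\right) \left(2 \cdot 6 + 5^{2} \left(1 + 5\right)\right) = 11 + 8 \left(12 + 25 \cdot 6\right) = 11 + 8 \left(12 + 150\right) = 11 + 8 \cdot 162 = 11 + 1296 = 1307$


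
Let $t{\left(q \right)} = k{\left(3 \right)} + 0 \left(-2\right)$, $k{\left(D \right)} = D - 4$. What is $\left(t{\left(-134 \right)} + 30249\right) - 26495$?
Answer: $3753$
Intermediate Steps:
$k{\left(D \right)} = -4 + D$
$t{\left(q \right)} = -1$ ($t{\left(q \right)} = \left(-4 + 3\right) + 0 \left(-2\right) = -1 + 0 = -1$)
$\left(t{\left(-134 \right)} + 30249\right) - 26495 = \left(-1 + 30249\right) - 26495 = 30248 - 26495 = 3753$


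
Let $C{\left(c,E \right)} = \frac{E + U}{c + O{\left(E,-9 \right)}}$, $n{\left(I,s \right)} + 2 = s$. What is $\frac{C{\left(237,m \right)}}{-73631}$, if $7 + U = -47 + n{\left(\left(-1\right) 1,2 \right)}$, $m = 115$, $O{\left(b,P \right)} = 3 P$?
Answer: $- \frac{61}{15462510} \approx -3.945 \cdot 10^{-6}$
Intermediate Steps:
$n{\left(I,s \right)} = -2 + s$
$U = -54$ ($U = -7 + \left(-47 + \left(-2 + 2\right)\right) = -7 + \left(-47 + 0\right) = -7 - 47 = -54$)
$C{\left(c,E \right)} = \frac{-54 + E}{-27 + c}$ ($C{\left(c,E \right)} = \frac{E - 54}{c + 3 \left(-9\right)} = \frac{-54 + E}{c - 27} = \frac{-54 + E}{-27 + c}$)
$\frac{C{\left(237,m \right)}}{-73631} = \frac{\frac{1}{-27 + 237} \left(-54 + 115\right)}{-73631} = \frac{1}{210} \cdot 61 \left(- \frac{1}{73631}\right) = \frac{61}{210} \left(- \frac{1}{73631}\right) = - \frac{61}{15462510}$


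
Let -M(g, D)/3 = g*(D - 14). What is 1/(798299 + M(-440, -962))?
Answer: -1/490021 ≈ -2.0407e-6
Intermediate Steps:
M(g, D) = -3*g*(-14 + D) (M(g, D) = -3*g*(D - 14) = -3*g*(-14 + D))
1/(798299 + M(-440, -962)) = 1/(798299 + 3*(-440)*(14 - 1*(-962))) = 1/(798299 + 3*(-440)*(14 + 962)) = 1/(798299 + 3*(-440)*976) = 1/(798299 - 1288320) = 1/(-490021) = -1/490021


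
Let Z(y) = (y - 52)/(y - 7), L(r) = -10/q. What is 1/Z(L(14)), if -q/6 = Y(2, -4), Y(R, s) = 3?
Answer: 58/463 ≈ 0.12527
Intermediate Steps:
q = -18 (q = -6*3 = -18)
L(r) = 5/9 (L(r) = -10/(-18) = -10*(-1/18) = 5/9)
Z(y) = (-52 + y)/(-7 + y)
1/Z(L(14)) = 1/((-52 + 5/9)/(-7 + 5/9)) = 1/(-463/9/(-58/9)) = 1/(-9/58*(-463/9)) = 1/(463/58) = 58/463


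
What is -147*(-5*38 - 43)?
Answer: 34251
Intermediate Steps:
-147*(-5*38 - 43) = -147*(-190 - 43) = -147*(-233) = 34251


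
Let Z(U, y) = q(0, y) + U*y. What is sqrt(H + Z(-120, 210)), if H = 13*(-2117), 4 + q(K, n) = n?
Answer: 3*I*sqrt(5835) ≈ 229.16*I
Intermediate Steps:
q(K, n) = -4 + n
Z(U, y) = -4 + y + U*y (Z(U, y) = (-4 + y) + U*y = -4 + y + U*y)
H = -27521
sqrt(H + Z(-120, 210)) = sqrt(-27521 + (-4 + 210 - 120*210)) = sqrt(-27521 + (-4 + 210 - 25200)) = sqrt(-27521 - 24994) = sqrt(-52515) = 3*I*sqrt(5835)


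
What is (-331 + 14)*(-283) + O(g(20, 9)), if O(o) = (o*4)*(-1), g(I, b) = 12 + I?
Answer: 89583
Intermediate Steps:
O(o) = -4*o (O(o) = (4*o)*(-1) = -4*o)
(-331 + 14)*(-283) + O(g(20, 9)) = (-331 + 14)*(-283) - 4*(12 + 20) = -317*(-283) - 4*32 = 89711 - 128 = 89583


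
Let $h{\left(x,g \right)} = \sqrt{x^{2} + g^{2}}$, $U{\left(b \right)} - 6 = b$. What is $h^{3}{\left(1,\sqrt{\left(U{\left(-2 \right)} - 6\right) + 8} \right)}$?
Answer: $7 \sqrt{7} \approx 18.52$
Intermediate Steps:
$U{\left(b \right)} = 6 + b$
$h{\left(x,g \right)} = \sqrt{g^{2} + x^{2}}$
$h^{3}{\left(1,\sqrt{\left(U{\left(-2 \right)} - 6\right) + 8} \right)} = \left(\sqrt{\left(\sqrt{\left(\left(6 - 2\right) - 6\right) + 8}\right)^{2} + 1^{2}}\right)^{3} = \left(\sqrt{\left(\sqrt{\left(4 - 6\right) + 8}\right)^{2} + 1}\right)^{3} = \left(\sqrt{\left(\sqrt{-2 + 8}\right)^{2} + 1}\right)^{3} = \left(\sqrt{\left(\sqrt{6}\right)^{2} + 1}\right)^{3} = \left(\sqrt{6 + 1}\right)^{3} = \left(\sqrt{7}\right)^{3} = 7 \sqrt{7}$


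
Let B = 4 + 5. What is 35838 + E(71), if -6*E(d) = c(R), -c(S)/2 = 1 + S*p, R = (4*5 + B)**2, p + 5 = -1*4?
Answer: 99946/3 ≈ 33315.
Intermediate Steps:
B = 9
p = -9 (p = -5 - 1*4 = -5 - 4 = -9)
R = 841 (R = (4*5 + 9)**2 = (20 + 9)**2 = 29**2 = 841)
c(S) = -2 + 18*S (c(S) = -2*(1 + S*(-9)) = -2*(1 - 9*S) = -2 + 18*S)
E(d) = -7568/3 (E(d) = -(-2 + 18*841)/6 = -(-2 + 15138)/6 = -1/6*15136 = -7568/3)
35838 + E(71) = 35838 - 7568/3 = 99946/3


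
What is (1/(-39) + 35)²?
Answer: 1860496/1521 ≈ 1223.2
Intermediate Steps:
(1/(-39) + 35)² = (-1/39 + 35)² = (1364/39)² = 1860496/1521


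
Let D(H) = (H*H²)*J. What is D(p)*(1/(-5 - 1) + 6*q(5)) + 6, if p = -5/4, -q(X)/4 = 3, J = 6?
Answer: 54509/64 ≈ 851.70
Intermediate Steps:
q(X) = -12 (q(X) = -4*3 = -12)
p = -5/4 (p = -5*¼ = -5/4 ≈ -1.2500)
D(H) = 6*H³ (D(H) = (H*H²)*6 = H³*6 = 6*H³)
D(p)*(1/(-5 - 1) + 6*q(5)) + 6 = (6*(-5/4)³)*(1/(-5 - 1) + 6*(-12)) + 6 = (6*(-125/64))*(1/(-6) - 72) + 6 = -375*(-⅙ - 72)/32 + 6 = -375/32*(-433/6) + 6 = 54125/64 + 6 = 54509/64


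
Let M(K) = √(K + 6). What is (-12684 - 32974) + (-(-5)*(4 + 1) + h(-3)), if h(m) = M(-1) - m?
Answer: -45630 + √5 ≈ -45628.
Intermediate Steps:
M(K) = √(6 + K)
h(m) = √5 - m (h(m) = √(6 - 1) - m = √5 - m)
(-12684 - 32974) + (-(-5)*(4 + 1) + h(-3)) = (-12684 - 32974) + (-(-5)*(4 + 1) + (√5 - 1*(-3))) = -45658 + (-(-5)*5 + (√5 + 3)) = -45658 + (-1*(-25) + (3 + √5)) = -45658 + (25 + (3 + √5)) = -45658 + (28 + √5) = -45630 + √5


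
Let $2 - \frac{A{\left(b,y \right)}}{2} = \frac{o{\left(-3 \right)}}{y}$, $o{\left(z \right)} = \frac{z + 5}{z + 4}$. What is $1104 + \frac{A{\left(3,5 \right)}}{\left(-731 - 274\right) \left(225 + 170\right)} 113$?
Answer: $\frac{2191300192}{1984875} \approx 1104.0$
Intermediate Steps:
$o{\left(z \right)} = \frac{5 + z}{4 + z}$
$A{\left(b,y \right)} = 4 - \frac{4}{y}$ ($A{\left(b,y \right)} = 4 - 2 \frac{\frac{1}{4 - 3} \left(5 - 3\right)}{y} = 4 - 2 \frac{1^{-1} \cdot 2}{y} = 4 - 2 \frac{1 \cdot 2}{y} = 4 - 2 \frac{2}{y} = 4 - \frac{4}{y}$)
$1104 + \frac{A{\left(3,5 \right)}}{\left(-731 - 274\right) \left(225 + 170\right)} 113 = 1104 + \frac{4 - \frac{4}{5}}{\left(-731 - 274\right) \left(225 + 170\right)} 113 = 1104 + \frac{4 - \frac{4}{5}}{\left(-1005\right) 395} \cdot 113 = 1104 + \frac{4 - \frac{4}{5}}{-396975} \cdot 113 = 1104 + \frac{16}{5} \left(- \frac{1}{396975}\right) 113 = 1104 - \frac{1808}{1984875} = \frac{2191300192}{1984875}$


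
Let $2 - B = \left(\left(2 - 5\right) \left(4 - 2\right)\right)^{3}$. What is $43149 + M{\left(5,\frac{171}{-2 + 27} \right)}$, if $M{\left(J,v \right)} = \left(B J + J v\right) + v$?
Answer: $\frac{1107001}{25} \approx 44280.0$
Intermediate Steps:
$B = 218$ ($B = 2 - \left(\left(2 - 5\right) \left(4 - 2\right)\right)^{3} = 2 - \left(\left(-3\right) 2\right)^{3} = 2 - \left(-6\right)^{3} = 2 - -216 = 2 + 216 = 218$)
$M{\left(J,v \right)} = v + 218 J + J v$ ($M{\left(J,v \right)} = \left(218 J + J v\right) + v = v + 218 J + J v$)
$43149 + M{\left(5,\frac{171}{-2 + 27} \right)} = 43149 + \left(\frac{171}{-2 + 27} + 218 \cdot 5 + 5 \frac{171}{-2 + 27}\right) = 43149 + \left(\frac{171}{25} + 1090 + 5 \cdot \frac{171}{25}\right) = 43149 + \left(\frac{171}{25} + 1090 + \frac{171}{5}\right) = 43149 + \frac{28276}{25} = \frac{1107001}{25}$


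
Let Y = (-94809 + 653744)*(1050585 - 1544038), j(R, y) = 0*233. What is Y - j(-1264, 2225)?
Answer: -275808152555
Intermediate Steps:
j(R, y) = 0
Y = -275808152555 (Y = 558935*(-493453) = -275808152555)
Y - j(-1264, 2225) = -275808152555 - 1*0 = -275808152555 + 0 = -275808152555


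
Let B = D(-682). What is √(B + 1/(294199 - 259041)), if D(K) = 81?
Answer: √100122917242/35158 ≈ 9.0000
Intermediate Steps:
B = 81
√(B + 1/(294199 - 259041)) = √(81 + 1/(294199 - 259041)) = √(81 + 1/35158) = √(2847799/35158) = √100122917242/35158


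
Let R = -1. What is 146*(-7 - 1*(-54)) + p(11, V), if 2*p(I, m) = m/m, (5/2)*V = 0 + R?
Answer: 13725/2 ≈ 6862.5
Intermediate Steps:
V = -⅖ (V = 2*(0 - 1)/5 = (⅖)*(-1) = -⅖ ≈ -0.40000)
p(I, m) = ½ (p(I, m) = (m/m)/2 = (½)*1 = ½)
146*(-7 - 1*(-54)) + p(11, V) = 146*(-7 - 1*(-54)) + ½ = 146*(-7 + 54) + ½ = 146*47 + ½ = 6862 + ½ = 13725/2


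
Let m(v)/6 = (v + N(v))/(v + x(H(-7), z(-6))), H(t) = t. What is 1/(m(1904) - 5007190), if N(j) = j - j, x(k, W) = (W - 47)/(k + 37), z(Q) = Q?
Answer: -57067/285744969010 ≈ -1.9971e-7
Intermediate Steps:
x(k, W) = (-47 + W)/(37 + k)
N(j) = 0
m(v) = 6*v/(-53/30 + v) (m(v) = 6*((v + 0)/(v + (-47 - 6)/(37 - 7))) = 6*(v/(v - 53/30)) = 6*(v/(-53/30 + v)) = 6*v/(-53/30 + v))
1/(m(1904) - 5007190) = 1/(180*1904/(-53 + 30*1904) - 5007190) = 1/(180*1904/(-53 + 57120) - 5007190) = 1/(180*1904/57067 - 5007190) = 1/(180*1904*(1/57067) - 5007190) = 1/(342720/57067 - 5007190) = 1/(-285744969010/57067) = -57067/285744969010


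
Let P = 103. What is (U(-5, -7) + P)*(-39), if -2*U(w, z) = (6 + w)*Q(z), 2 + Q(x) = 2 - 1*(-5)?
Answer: -7839/2 ≈ -3919.5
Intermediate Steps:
Q(x) = 5 (Q(x) = -2 + (2 - 1*(-5)) = -2 + (2 + 5) = -2 + 7 = 5)
U(w, z) = -15 - 5*w/2 (U(w, z) = -(6 + w)*5/2 = -(30 + 5*w)/2 = -15 - 5*w/2)
(U(-5, -7) + P)*(-39) = ((-15 - 5/2*(-5)) + 103)*(-39) = ((-15 + 25/2) + 103)*(-39) = (-5/2 + 103)*(-39) = (201/2)*(-39) = -7839/2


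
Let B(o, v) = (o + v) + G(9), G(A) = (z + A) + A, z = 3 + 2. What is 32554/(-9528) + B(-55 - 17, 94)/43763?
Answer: -1793743/525156 ≈ -3.4156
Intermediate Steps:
z = 5
G(A) = 5 + 2*A (G(A) = (5 + A) + A = 5 + 2*A)
B(o, v) = 23 + o + v (B(o, v) = (o + v) + (5 + 2*9) = (o + v) + (5 + 18) = (o + v) + 23 = 23 + o + v)
32554/(-9528) + B(-55 - 17, 94)/43763 = 32554/(-9528) + (23 + (-55 - 17) + 94)/43763 = 32554*(-1/9528) + (23 - 72 + 94)*(1/43763) = -41/12 + 45*(1/43763) = -41/12 + 45/43763 = -1793743/525156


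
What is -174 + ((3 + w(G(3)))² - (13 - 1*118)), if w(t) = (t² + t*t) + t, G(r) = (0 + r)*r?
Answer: 30207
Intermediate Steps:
G(r) = r² (G(r) = r*r = r²)
w(t) = t + 2*t² (w(t) = (t² + t²) + t = 2*t² + t = t + 2*t²)
-174 + ((3 + w(G(3)))² - (13 - 1*118)) = -174 + ((3 + 3²*(1 + 2*3²))² - (13 - 1*118)) = -174 + ((3 + 9*(1 + 2*9))² - (13 - 118)) = -174 + ((3 + 9*(1 + 18))² - 1*(-105)) = -174 + ((3 + 9*19)² + 105) = -174 + ((3 + 171)² + 105) = -174 + (174² + 105) = -174 + (30276 + 105) = -174 + 30381 = 30207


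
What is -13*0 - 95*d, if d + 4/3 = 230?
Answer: -65170/3 ≈ -21723.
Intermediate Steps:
d = 686/3 (d = -4/3 + 230 = 686/3 ≈ 228.67)
-13*0 - 95*d = -13*0 - 95*686/3 = 0 - 65170/3 = -65170/3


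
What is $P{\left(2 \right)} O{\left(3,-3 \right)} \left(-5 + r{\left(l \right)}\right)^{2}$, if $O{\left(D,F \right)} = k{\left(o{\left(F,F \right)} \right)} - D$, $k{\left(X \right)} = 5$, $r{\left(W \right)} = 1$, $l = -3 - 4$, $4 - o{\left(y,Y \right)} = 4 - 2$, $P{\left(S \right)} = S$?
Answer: $64$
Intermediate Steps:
$o{\left(y,Y \right)} = 2$ ($o{\left(y,Y \right)} = 4 - \left(4 - 2\right) = 4 - 2 = 2$)
$l = -7$
$O{\left(D,F \right)} = 5 - D$
$P{\left(2 \right)} O{\left(3,-3 \right)} \left(-5 + r{\left(l \right)}\right)^{2} = 2 \left(5 - 3\right) \left(-5 + 1\right)^{2} = 2 \left(5 - 3\right) \left(-4\right)^{2} = 2 \cdot 2 \cdot 16 = 4 \cdot 16 = 64$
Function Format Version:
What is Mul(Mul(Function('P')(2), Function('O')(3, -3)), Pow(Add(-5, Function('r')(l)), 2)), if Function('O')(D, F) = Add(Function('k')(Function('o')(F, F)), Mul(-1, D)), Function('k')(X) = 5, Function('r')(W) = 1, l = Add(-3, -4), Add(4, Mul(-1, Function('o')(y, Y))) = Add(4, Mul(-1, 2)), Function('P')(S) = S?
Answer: 64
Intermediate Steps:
Function('o')(y, Y) = 2 (Function('o')(y, Y) = Add(4, Mul(-1, Add(4, Mul(-1, 2)))) = Add(4, Mul(-1, Add(4, -2))) = Add(4, Mul(-1, 2)) = Add(4, -2) = 2)
l = -7
Function('O')(D, F) = Add(5, Mul(-1, D))
Mul(Mul(Function('P')(2), Function('O')(3, -3)), Pow(Add(-5, Function('r')(l)), 2)) = Mul(Mul(2, Add(5, Mul(-1, 3))), Pow(Add(-5, 1), 2)) = Mul(Mul(2, Add(5, -3)), Pow(-4, 2)) = Mul(Mul(2, 2), 16) = Mul(4, 16) = 64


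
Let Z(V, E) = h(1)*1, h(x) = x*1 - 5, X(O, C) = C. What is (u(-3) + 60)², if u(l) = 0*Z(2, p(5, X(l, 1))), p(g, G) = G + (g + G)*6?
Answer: 3600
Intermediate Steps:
h(x) = -5 + x (h(x) = x - 5 = -5 + x)
p(g, G) = 6*g + 7*G (p(g, G) = G + (G + g)*6 = G + (6*G + 6*g) = 6*g + 7*G)
Z(V, E) = -4 (Z(V, E) = (-5 + 1)*1 = -4*1 = -4)
u(l) = 0 (u(l) = 0*(-4) = 0)
(u(-3) + 60)² = (0 + 60)² = 60² = 3600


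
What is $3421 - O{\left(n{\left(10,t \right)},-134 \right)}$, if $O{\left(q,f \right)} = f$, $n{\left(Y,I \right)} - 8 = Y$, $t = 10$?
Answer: $3555$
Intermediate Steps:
$n{\left(Y,I \right)} = 8 + Y$
$3421 - O{\left(n{\left(10,t \right)},-134 \right)} = 3421 - -134 = 3421 + 134 = 3555$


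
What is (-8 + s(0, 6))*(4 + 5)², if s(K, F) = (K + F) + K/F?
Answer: -162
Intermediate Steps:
s(K, F) = F + K + K/F (s(K, F) = (F + K) + K/F = F + K + K/F)
(-8 + s(0, 6))*(4 + 5)² = (-8 + (6 + 0 + 0/6))*(4 + 5)² = (-8 + (6 + 0 + 0*(⅙)))*9² = (-8 + (6 + 0 + 0))*81 = (-8 + 6)*81 = -2*81 = -162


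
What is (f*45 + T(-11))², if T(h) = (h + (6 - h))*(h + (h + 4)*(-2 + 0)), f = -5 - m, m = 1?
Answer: 63504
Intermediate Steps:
f = -6 (f = -5 - 1*1 = -5 - 1 = -6)
T(h) = -48 - 6*h (T(h) = 6*(h + (4 + h)*(-2)) = 6*(h + (-8 - 2*h)) = 6*(-8 - h) = -48 - 6*h)
(f*45 + T(-11))² = (-6*45 + (-48 - 6*(-11)))² = (-270 + (-48 + 66))² = (-270 + 18)² = (-252)² = 63504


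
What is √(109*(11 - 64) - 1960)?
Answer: I*√7737 ≈ 87.96*I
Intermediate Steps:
√(109*(11 - 64) - 1960) = √(109*(-53) - 1960) = √(-5777 - 1960) = √(-7737) = I*√7737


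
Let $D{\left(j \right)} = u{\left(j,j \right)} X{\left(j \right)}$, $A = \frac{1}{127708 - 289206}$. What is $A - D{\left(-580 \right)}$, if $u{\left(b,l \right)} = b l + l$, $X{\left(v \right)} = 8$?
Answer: $- \frac{433874066881}{161498} \approx -2.6866 \cdot 10^{6}$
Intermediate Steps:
$u{\left(b,l \right)} = l + b l$
$A = - \frac{1}{161498}$ ($A = \frac{1}{-161498} = - \frac{1}{161498} \approx -6.192 \cdot 10^{-6}$)
$D{\left(j \right)} = 8 j \left(1 + j\right)$ ($D{\left(j \right)} = j \left(1 + j\right) 8 = 8 j \left(1 + j\right)$)
$A - D{\left(-580 \right)} = - \frac{1}{161498} - 8 \left(-580\right) \left(1 - 580\right) = - \frac{1}{161498} - 8 \left(-580\right) \left(-579\right) = - \frac{1}{161498} - 2686560 = - \frac{433874066881}{161498}$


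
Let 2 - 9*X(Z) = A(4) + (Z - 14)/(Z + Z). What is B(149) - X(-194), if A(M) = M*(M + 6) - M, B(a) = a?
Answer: 133427/873 ≈ 152.84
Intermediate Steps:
A(M) = -M + M*(6 + M) (A(M) = M*(6 + M) - M = -M + M*(6 + M))
X(Z) = -34/9 - (-14 + Z)/(18*Z) (X(Z) = 2/9 - (4*(5 + 4) + (Z - 14)/(Z + Z))/9 = 2/9 - (4*9 + (-14 + Z)/((2*Z)))/9 = 2/9 - (36 + (-14 + Z)*(1/(2*Z)))/9 = 2/9 - (36 + (-14 + Z)/(2*Z))/9 = 2/9 + (-4 - (-14 + Z)/(18*Z)) = -34/9 - (-14 + Z)/(18*Z))
B(149) - X(-194) = 149 - (14 - 69*(-194))/(18*(-194)) = 149 - (-1)*(14 + 13386)/(18*194) = 149 - (-1)*13400/(18*194) = 149 - 1*(-3350/873) = 149 + 3350/873 = 133427/873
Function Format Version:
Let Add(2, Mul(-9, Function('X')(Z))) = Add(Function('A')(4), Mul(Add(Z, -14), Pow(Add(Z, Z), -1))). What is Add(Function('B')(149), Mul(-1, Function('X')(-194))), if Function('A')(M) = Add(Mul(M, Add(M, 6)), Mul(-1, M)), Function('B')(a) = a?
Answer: Rational(133427, 873) ≈ 152.84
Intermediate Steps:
Function('A')(M) = Add(Mul(-1, M), Mul(M, Add(6, M))) (Function('A')(M) = Add(Mul(M, Add(6, M)), Mul(-1, M)) = Add(Mul(-1, M), Mul(M, Add(6, M))))
Function('X')(Z) = Add(Rational(-34, 9), Mul(Rational(-1, 18), Pow(Z, -1), Add(-14, Z))) (Function('X')(Z) = Add(Rational(2, 9), Mul(Rational(-1, 9), Add(Mul(4, Add(5, 4)), Mul(Add(Z, -14), Pow(Add(Z, Z), -1))))) = Add(Rational(2, 9), Mul(Rational(-1, 9), Add(Mul(4, 9), Mul(Add(-14, Z), Pow(Mul(2, Z), -1))))) = Add(Rational(2, 9), Mul(Rational(-1, 9), Add(36, Mul(Add(-14, Z), Mul(Rational(1, 2), Pow(Z, -1)))))) = Add(Rational(2, 9), Mul(Rational(-1, 9), Add(36, Mul(Rational(1, 2), Pow(Z, -1), Add(-14, Z))))) = Add(Rational(2, 9), Add(-4, Mul(Rational(-1, 18), Pow(Z, -1), Add(-14, Z)))) = Add(Rational(-34, 9), Mul(Rational(-1, 18), Pow(Z, -1), Add(-14, Z))))
Add(Function('B')(149), Mul(-1, Function('X')(-194))) = Add(149, Mul(-1, Mul(Rational(1, 18), Pow(-194, -1), Add(14, Mul(-69, -194))))) = Add(149, Mul(-1, Mul(Rational(1, 18), Rational(-1, 194), Add(14, 13386)))) = Add(149, Mul(-1, Mul(Rational(1, 18), Rational(-1, 194), 13400))) = Add(149, Mul(-1, Rational(-3350, 873))) = Add(149, Rational(3350, 873)) = Rational(133427, 873)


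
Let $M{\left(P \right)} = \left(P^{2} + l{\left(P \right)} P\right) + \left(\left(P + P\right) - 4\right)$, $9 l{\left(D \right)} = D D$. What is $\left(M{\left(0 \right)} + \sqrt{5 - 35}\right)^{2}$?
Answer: $\left(4 - i \sqrt{30}\right)^{2} \approx -14.0 - 43.818 i$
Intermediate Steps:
$l{\left(D \right)} = \frac{D^{2}}{9}$ ($l{\left(D \right)} = \frac{D D}{9} = \frac{D^{2}}{9}$)
$M{\left(P \right)} = -4 + P^{2} + 2 P + \frac{P^{3}}{9}$ ($M{\left(P \right)} = \left(P^{2} + \frac{P^{2}}{9} P\right) + \left(\left(P + P\right) - 4\right) = \left(P^{2} + \frac{P^{3}}{9}\right) + \left(2 P - 4\right) = \left(P^{2} + \frac{P^{3}}{9}\right) + \left(-4 + 2 P\right) = -4 + P^{2} + 2 P + \frac{P^{3}}{9}$)
$\left(M{\left(0 \right)} + \sqrt{5 - 35}\right)^{2} = \left(\left(-4 + 0^{2} + 2 \cdot 0 + \frac{0^{3}}{9}\right) + \sqrt{5 - 35}\right)^{2} = \left(\left(-4 + 0 + 0 + \frac{1}{9} \cdot 0\right) + \sqrt{-30}\right)^{2} = \left(\left(-4 + 0 + 0 + 0\right) + i \sqrt{30}\right)^{2} = \left(-4 + i \sqrt{30}\right)^{2}$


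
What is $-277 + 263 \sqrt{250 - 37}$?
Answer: $-277 + 263 \sqrt{213} \approx 3561.4$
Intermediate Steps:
$-277 + 263 \sqrt{250 - 37} = -277 + 263 \sqrt{213}$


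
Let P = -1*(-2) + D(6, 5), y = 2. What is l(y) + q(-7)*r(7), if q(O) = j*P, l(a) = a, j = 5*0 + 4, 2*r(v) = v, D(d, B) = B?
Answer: 100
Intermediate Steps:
r(v) = v/2
j = 4 (j = 0 + 4 = 4)
P = 7 (P = -1*(-2) + 5 = 2 + 5 = 7)
q(O) = 28 (q(O) = 4*7 = 28)
l(y) + q(-7)*r(7) = 2 + 28*((1/2)*7) = 2 + 28*(7/2) = 2 + 98 = 100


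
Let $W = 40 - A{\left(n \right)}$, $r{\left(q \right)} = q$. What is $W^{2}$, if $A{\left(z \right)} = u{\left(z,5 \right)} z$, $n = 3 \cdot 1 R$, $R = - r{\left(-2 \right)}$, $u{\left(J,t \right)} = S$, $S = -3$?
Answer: $3364$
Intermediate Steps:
$u{\left(J,t \right)} = -3$
$R = 2$ ($R = \left(-1\right) \left(-2\right) = 2$)
$n = 6$ ($n = 3 \cdot 1 \cdot 2 = 3 \cdot 2 = 6$)
$A{\left(z \right)} = - 3 z$
$W = 58$ ($W = 40 - \left(-3\right) 6 = 40 - -18 = 40 + 18 = 58$)
$W^{2} = 58^{2} = 3364$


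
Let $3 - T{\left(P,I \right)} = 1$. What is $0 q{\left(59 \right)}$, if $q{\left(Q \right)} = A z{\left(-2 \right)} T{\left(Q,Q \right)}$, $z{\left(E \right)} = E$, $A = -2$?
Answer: $0$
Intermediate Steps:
$T{\left(P,I \right)} = 2$ ($T{\left(P,I \right)} = 3 - 1 = 2$)
$q{\left(Q \right)} = 8$ ($q{\left(Q \right)} = \left(-2\right) \left(-2\right) 2 = 4 \cdot 2 = 8$)
$0 q{\left(59 \right)} = 0 \cdot 8 = 0$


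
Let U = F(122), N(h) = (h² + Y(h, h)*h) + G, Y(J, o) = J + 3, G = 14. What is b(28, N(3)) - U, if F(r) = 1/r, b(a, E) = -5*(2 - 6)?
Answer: 2439/122 ≈ 19.992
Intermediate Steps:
Y(J, o) = 3 + J
N(h) = 14 + h² + h*(3 + h) (N(h) = (h² + (3 + h)*h) + 14 = (h² + h*(3 + h)) + 14 = 14 + h² + h*(3 + h))
b(a, E) = 20 (b(a, E) = -5*(-4) = 20)
U = 1/122 ≈ 0.0081967
b(28, N(3)) - U = 20 - 1*1/122 = 20 - 1/122 = 2439/122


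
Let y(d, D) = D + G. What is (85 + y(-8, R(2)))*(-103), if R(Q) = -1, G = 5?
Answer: -9167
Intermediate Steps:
y(d, D) = 5 + D (y(d, D) = D + 5 = 5 + D)
(85 + y(-8, R(2)))*(-103) = (85 + (5 - 1))*(-103) = (85 + 4)*(-103) = 89*(-103) = -9167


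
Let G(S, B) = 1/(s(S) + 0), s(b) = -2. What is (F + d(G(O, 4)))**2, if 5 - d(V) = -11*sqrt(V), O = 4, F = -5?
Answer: -121/2 ≈ -60.500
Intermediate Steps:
G(S, B) = -1/2 (G(S, B) = 1/(-2 + 0) = 1/(-2) = -1/2)
d(V) = 5 + 11*sqrt(V) (d(V) = 5 - (-11)*sqrt(V) = 5 + 11*sqrt(V))
(F + d(G(O, 4)))**2 = (-5 + (5 + 11*sqrt(-1/2)))**2 = (-5 + (5 + 11*(I*sqrt(2)/2)))**2 = (-5 + (5 + 11*I*sqrt(2)/2))**2 = (11*I*sqrt(2)/2)**2 = -121/2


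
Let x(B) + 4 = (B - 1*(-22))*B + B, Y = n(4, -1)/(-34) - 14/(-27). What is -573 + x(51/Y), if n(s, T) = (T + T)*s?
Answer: 665193971/119716 ≈ 5556.4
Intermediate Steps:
n(s, T) = 2*T*s (n(s, T) = (2*T)*s = 2*T*s)
Y = 346/459 (Y = (2*(-1)*4)/(-34) - 14/(-27) = -8*(-1/34) - 14*(-1/27) = 4/17 + 14/27 = 346/459 ≈ 0.75381)
x(B) = -4 + B + B*(22 + B) (x(B) = -4 + ((B - 1*(-22))*B + B) = -4 + ((B + 22)*B + B) = -4 + ((22 + B)*B + B) = -4 + (B*(22 + B) + B) = -4 + (B + B*(22 + B)) = -4 + B + B*(22 + B))
-573 + x(51/Y) = -573 + (-4 + (51/(346/459))² + 23*(51/(346/459))) = -573 + (-4 + (51*(459/346))² + 23*(51*(459/346))) = -573 + (-4 + (23409/346)² + 23*(23409/346)) = -573 + (-4 + 547981281/119716 + 538407/346) = -573 + 733791239/119716 = 665193971/119716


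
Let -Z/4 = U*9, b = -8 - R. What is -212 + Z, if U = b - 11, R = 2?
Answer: 544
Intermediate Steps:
b = -10 (b = -8 - 1*2 = -8 - 2 = -10)
U = -21 (U = -10 - 11 = -21)
Z = 756 (Z = -(-84)*9 = -4*(-189) = 756)
-212 + Z = -212 + 756 = 544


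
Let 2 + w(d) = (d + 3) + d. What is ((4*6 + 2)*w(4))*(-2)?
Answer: -468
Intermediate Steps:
w(d) = 1 + 2*d (w(d) = -2 + ((d + 3) + d) = -2 + ((3 + d) + d) = -2 + (3 + 2*d) = 1 + 2*d)
((4*6 + 2)*w(4))*(-2) = ((4*6 + 2)*(1 + 2*4))*(-2) = ((24 + 2)*(1 + 8))*(-2) = (26*9)*(-2) = 234*(-2) = -468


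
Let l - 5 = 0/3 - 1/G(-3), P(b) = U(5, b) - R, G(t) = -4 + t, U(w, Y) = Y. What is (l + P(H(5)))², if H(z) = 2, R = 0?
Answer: 2500/49 ≈ 51.020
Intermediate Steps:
P(b) = b (P(b) = b - 1*0 = b + 0 = b)
l = 36/7 (l = 5 + (0/3 - 1/(-4 - 3)) = 5 + (0*(⅓) - 1/(-7)) = 5 + (0 - 1*(-⅐)) = 5 + (0 + ⅐) = 5 + ⅐ = 36/7 ≈ 5.1429)
(l + P(H(5)))² = (36/7 + 2)² = (50/7)² = 2500/49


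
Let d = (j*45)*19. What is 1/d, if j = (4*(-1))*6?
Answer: -1/20520 ≈ -4.8733e-5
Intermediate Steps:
j = -24 (j = -4*6 = -24)
d = -20520 (d = -24*45*19 = -1080*19 = -20520)
1/d = 1/(-20520) = -1/20520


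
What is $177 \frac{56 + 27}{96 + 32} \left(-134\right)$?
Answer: $- \frac{984297}{64} \approx -15380.0$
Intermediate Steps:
$177 \frac{56 + 27}{96 + 32} \left(-134\right) = 177 \cdot \frac{83}{128} \left(-134\right) = \frac{14691}{128} \left(-134\right) = - \frac{984297}{64}$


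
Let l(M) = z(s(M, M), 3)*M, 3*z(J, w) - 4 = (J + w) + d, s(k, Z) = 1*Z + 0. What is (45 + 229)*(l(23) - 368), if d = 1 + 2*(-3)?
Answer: -144946/3 ≈ -48315.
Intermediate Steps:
d = -5 (d = 1 - 6 = -5)
s(k, Z) = Z (s(k, Z) = Z + 0 = Z)
z(J, w) = -1/3 + J/3 + w/3 (z(J, w) = 4/3 + ((J + w) - 5)/3 = 4/3 + (-5 + J + w)/3 = 4/3 + (-5/3 + J/3 + w/3) = -1/3 + J/3 + w/3)
l(M) = M*(2/3 + M/3) (l(M) = (-1/3 + M/3 + (1/3)*3)*M = (-1/3 + M/3 + 1)*M = (2/3 + M/3)*M = M*(2/3 + M/3))
(45 + 229)*(l(23) - 368) = (45 + 229)*((1/3)*23*(2 + 23) - 368) = 274*((1/3)*23*25 - 368) = 274*(575/3 - 368) = 274*(-529/3) = -144946/3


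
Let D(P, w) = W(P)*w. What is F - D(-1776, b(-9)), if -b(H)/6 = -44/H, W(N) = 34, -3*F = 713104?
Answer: -236704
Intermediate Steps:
F = -713104/3 (F = -1/3*713104 = -713104/3 ≈ -2.3770e+5)
b(H) = 264/H (b(H) = -(-264)/H = 264/H)
D(P, w) = 34*w
F - D(-1776, b(-9)) = -713104/3 - 34*264/(-9) = -713104/3 - 34*264*(-1/9) = -713104/3 - 34*(-88)/3 = -713104/3 - 1*(-2992/3) = -713104/3 + 2992/3 = -236704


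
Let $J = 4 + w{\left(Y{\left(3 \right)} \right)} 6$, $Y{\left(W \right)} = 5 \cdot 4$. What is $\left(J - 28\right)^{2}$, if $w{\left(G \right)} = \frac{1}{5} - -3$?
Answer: $\frac{576}{25} \approx 23.04$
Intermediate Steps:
$Y{\left(W \right)} = 20$
$w{\left(G \right)} = \frac{16}{5}$ ($w{\left(G \right)} = \frac{1}{5} + 3 = \frac{16}{5}$)
$J = \frac{116}{5}$ ($J = 4 + \frac{16}{5} \cdot 6 = 4 + \frac{96}{5} = \frac{116}{5} \approx 23.2$)
$\left(J - 28\right)^{2} = \left(\frac{116}{5} - 28\right)^{2} = \left(- \frac{24}{5}\right)^{2} = \frac{576}{25}$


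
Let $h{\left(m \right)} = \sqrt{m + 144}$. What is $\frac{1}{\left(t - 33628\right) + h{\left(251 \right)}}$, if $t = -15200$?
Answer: $- \frac{48828}{2384173189} - \frac{\sqrt{395}}{2384173189} \approx -2.0488 \cdot 10^{-5}$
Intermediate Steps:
$h{\left(m \right)} = \sqrt{144 + m}$
$\frac{1}{\left(t - 33628\right) + h{\left(251 \right)}} = \frac{1}{\left(-15200 - 33628\right) + \sqrt{144 + 251}} = \frac{1}{-48828 + \sqrt{395}}$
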